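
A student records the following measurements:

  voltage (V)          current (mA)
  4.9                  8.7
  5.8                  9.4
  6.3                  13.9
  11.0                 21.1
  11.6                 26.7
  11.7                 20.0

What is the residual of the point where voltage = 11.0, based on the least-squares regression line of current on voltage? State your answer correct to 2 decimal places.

n = 6, Σx = 51.3, Σy = 99.8, Σxy = 960.54, Σx² = 489.79
Sxx = Σx² − (Σx)²/n = 489.79 − 438.615 = 51.175
Sxy = Σxy − (Σx)(Σy)/n = 960.54 − 853.29 = 107.25
b = Sxy/Sxx = 107.25/51.175 = 2.095750
a = ȳ − b·x̄ = 16.633333 − 2.095750·8.55 = -1.285328
ŷ(11.0) = -1.285328 + 2.095750·11 = 21.767921
residual = y − ŷ = 21.1 − 21.767921 = -0.667921

-0.67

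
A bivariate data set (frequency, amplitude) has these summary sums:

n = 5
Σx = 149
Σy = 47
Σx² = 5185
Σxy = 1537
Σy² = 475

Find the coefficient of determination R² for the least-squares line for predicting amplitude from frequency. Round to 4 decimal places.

0.7524

Sxx = Σx² − (Σx)²/n = 5185 − 4440.2 = 744.8
Sxy = Σxy − (Σx)(Σy)/n = 1537 − 1400.6 = 136.4
Syy = Σy² − (Σy)²/n = 475 − 441.8 = 33.2
R² = Sxy²/(Sxx·Syy) = (136.4)²/(744.8·33.2) = 0.752404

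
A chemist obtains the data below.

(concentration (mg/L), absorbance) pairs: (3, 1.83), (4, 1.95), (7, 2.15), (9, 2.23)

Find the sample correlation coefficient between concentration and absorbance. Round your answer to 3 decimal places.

0.986

n = 4, Σx = 23, Σy = 8.16, Σxy = 48.41, Σx² = 155, Σy² = 16.7468
Sxx = Σx² − (Σx)²/n = 155 − 132.25 = 22.75
Sxy = Σxy − (Σx)(Σy)/n = 48.41 − 46.92 = 1.49
Syy = Σy² − (Σy)²/n = 16.7468 − 16.6464 = 0.1004
r = Sxy/√(Sxx·Syy) = 1.49/√(2.2841) = 1.49/1.511324 = 0.985891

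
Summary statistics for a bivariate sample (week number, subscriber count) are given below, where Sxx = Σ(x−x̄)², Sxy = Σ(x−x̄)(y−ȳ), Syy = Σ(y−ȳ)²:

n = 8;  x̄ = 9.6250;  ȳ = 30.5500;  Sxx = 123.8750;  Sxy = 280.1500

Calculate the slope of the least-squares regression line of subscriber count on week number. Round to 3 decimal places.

2.262

b = Sxy/Sxx = 280.15/123.875 = 2.261554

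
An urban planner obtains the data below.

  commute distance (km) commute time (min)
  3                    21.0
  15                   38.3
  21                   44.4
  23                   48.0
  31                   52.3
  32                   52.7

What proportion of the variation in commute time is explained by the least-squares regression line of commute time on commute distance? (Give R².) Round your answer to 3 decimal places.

0.963

n = 6, Σx = 125, Σy = 256.7, Σxy = 5981.6, Σx² = 3189, Σy² = 11695.83
Sxx = Σx² − (Σx)²/n = 3189 − 2604.166667 = 584.833333
Sxy = Σxy − (Σx)(Σy)/n = 5981.6 − 5347.916667 = 633.683333
Syy = Σy² − (Σy)²/n = 11695.83 − 10982.481667 = 713.348333
R² = Sxy²/(Sxx·Syy) = (633.683333)²/(584.833333·713.348333) = 0.962522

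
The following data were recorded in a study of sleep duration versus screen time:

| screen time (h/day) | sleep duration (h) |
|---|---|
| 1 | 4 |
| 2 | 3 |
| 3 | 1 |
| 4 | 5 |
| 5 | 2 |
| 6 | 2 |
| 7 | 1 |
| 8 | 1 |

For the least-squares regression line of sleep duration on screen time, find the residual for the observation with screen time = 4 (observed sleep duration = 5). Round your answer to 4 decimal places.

2.4405

n = 8, Σx = 36, Σy = 19, Σxy = 70, Σx² = 204
Sxx = Σx² − (Σx)²/n = 204 − 162 = 42
Sxy = Σxy − (Σx)(Σy)/n = 70 − 85.5 = -15.5
b = Sxy/Sxx = -15.5/42 = -0.369048
a = ȳ − b·x̄ = 2.375 − (-0.369048)·4.5 = 4.035714
ŷ(4) = 4.035714 + (-0.369048)·4 = 2.559524
residual = y − ŷ = 5 − 2.559524 = 2.440476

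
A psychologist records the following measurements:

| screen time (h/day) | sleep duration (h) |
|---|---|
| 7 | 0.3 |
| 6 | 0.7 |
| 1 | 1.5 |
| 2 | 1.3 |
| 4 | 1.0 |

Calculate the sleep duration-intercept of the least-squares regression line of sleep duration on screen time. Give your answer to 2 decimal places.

1.70

n = 5, Σx = 20, Σy = 4.8, Σxy = 14.4, Σx² = 106
Sxx = Σx² − (Σx)²/n = 106 − 80 = 26
Sxy = Σxy − (Σx)(Σy)/n = 14.4 − 19.2 = -4.8
b = Sxy/Sxx = -4.8/26 = -0.184615
a = ȳ − b·x̄ = 0.96 − (-0.184615)·4 = 1.698462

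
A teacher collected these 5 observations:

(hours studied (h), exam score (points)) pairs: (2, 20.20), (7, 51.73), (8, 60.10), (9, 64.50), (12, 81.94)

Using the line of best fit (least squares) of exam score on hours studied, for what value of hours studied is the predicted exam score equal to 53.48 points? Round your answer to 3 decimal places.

n = 5, Σx = 38, Σy = 278.47, Σxy = 2447.09, Σx² = 342
Sxx = Σx² − (Σx)²/n = 342 − 288.8 = 53.2
Sxy = Σxy − (Σx)(Σy)/n = 2447.09 − 2116.372 = 330.718
b = Sxy/Sxx = 330.718/53.2 = 6.216504
a = ȳ − b·x̄ = 55.694 − 6.216504·7.6 = 8.448571
Set a + b·x = 53.48: x = (53.48 − 8.448571) / 6.216504 = 7.243851

7.244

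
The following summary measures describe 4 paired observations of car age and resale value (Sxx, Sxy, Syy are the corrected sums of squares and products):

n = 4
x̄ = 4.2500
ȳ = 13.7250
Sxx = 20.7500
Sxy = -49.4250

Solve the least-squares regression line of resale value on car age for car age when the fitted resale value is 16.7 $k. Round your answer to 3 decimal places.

3.001

b = Sxy/Sxx = -49.425/20.75 = -2.381928
a = ȳ − b·x̄ = 13.725 − (-2.381928)·4.25 = 23.848193
Set a + b·x = 16.7: x = (16.7 − 23.848193) / (-2.381928) = 3.001012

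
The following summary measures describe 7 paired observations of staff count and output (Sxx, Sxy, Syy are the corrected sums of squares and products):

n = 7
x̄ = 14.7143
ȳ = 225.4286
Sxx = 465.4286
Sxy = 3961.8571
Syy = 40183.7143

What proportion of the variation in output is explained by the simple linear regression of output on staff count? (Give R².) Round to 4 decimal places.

R² = Sxy²/(Sxx·Syy) = (3961.8571)²/(465.4286·40183.7143) = 0.839256

0.8393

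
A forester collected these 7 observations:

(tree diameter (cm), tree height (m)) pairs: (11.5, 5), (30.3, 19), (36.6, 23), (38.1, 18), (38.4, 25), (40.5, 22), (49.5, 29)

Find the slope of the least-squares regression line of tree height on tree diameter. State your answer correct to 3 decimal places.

n = 7, Σx = 244.9, Σy = 141, Σxy = 5447.3, Σx² = 9406.57
Sxx = Σx² − (Σx)²/n = 9406.57 − 8568.001429 = 838.568571
Sxy = Σxy − (Σx)(Σy)/n = 5447.3 − 4932.985714 = 514.314286
b = Sxy/Sxx = 514.314286/838.568571 = 0.613324

0.613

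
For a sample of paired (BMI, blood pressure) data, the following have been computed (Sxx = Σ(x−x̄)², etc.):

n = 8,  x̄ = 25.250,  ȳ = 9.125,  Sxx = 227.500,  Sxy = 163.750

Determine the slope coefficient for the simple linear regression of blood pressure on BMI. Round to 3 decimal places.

0.720

b = Sxy/Sxx = 163.75/227.5 = 0.719780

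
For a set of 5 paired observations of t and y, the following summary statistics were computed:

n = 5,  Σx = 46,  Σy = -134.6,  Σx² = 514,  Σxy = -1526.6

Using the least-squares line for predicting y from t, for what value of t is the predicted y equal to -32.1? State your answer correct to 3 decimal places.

Sxx = Σx² − (Σx)²/n = 514 − 423.2 = 90.8
Sxy = Σxy − (Σx)(Σy)/n = -1526.6 − (-1238.32) = -288.28
b = Sxy/Sxx = -288.28/90.8 = -3.174890
a = ȳ − b·x̄ = -26.92 − (-3.174890)·9.2 = 2.288987
Set a + b·x = -32.1: x = (-32.1 − 2.288987) / (-3.174890) = 10.831553

10.832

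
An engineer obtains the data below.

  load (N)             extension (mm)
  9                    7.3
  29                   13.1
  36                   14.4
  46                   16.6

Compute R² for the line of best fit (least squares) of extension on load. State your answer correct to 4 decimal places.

n = 4, Σx = 120, Σy = 51.4, Σxy = 1727.6, Σx² = 4334, Σy² = 707.82
Sxx = Σx² − (Σx)²/n = 4334 − 3600 = 734
Sxy = Σxy − (Σx)(Σy)/n = 1727.6 − 1542 = 185.6
Syy = Σy² − (Σy)²/n = 707.82 − 660.49 = 47.33
R² = Sxy²/(Sxx·Syy) = (185.6)²/(734·47.33) = 0.991570

0.9916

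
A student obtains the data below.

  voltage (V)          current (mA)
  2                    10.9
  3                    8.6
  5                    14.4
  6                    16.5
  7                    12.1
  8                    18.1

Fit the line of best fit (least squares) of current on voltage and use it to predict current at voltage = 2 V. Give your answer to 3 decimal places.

n = 6, Σx = 31, Σy = 80.6, Σxy = 448.1, Σx² = 187
Sxx = Σx² − (Σx)²/n = 187 − 160.166667 = 26.833333
Sxy = Σxy − (Σx)(Σy)/n = 448.1 − 416.433333 = 31.666667
b = Sxy/Sxx = 31.666667/26.833333 = 1.180124
a = ȳ − b·x̄ = 13.433333 − 1.180124·5.166667 = 7.336025
ŷ(2) = a + b·2 = 7.336025 + 1.180124·2 = 9.696273

9.696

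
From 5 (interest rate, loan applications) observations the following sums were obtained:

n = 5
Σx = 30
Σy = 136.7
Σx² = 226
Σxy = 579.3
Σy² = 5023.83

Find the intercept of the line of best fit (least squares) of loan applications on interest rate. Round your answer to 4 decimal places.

Sxx = Σx² − (Σx)²/n = 226 − 180 = 46
Sxy = Σxy − (Σx)(Σy)/n = 579.3 − 820.2 = -240.9
b = Sxy/Sxx = -240.9/46 = -5.236957
a = ȳ − b·x̄ = 27.34 − (-5.236957)·6 = 58.761739

58.7617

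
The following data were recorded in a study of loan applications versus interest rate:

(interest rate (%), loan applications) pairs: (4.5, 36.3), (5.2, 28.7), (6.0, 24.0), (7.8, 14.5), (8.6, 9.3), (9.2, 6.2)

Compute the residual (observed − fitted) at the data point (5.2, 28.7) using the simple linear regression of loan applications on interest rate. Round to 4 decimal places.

n = 6, Σx = 41.3, Σy = 119, Σxy = 706.71, Σx² = 302.73
Sxx = Σx² − (Σx)²/n = 302.73 − 284.281667 = 18.448333
Sxy = Σxy − (Σx)(Σy)/n = 706.71 − 819.116667 = -112.406667
b = Sxy/Sxx = -112.406667/18.448333 = -6.093053
a = ȳ − b·x̄ = 19.833333 − (-6.093053)·6.883333 = 61.773846
ŷ(5.2) = 61.773846 + (-6.093053)·5.2 = 30.089972
residual = y − ŷ = 28.7 − 30.089972 = -1.389972

-1.3900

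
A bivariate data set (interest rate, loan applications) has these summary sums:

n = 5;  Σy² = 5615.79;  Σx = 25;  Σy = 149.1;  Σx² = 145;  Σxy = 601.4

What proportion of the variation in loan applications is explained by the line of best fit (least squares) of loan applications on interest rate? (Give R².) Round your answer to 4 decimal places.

Sxx = Σx² − (Σx)²/n = 145 − 125 = 20
Sxy = Σxy − (Σx)(Σy)/n = 601.4 − 745.5 = -144.1
Syy = Σy² − (Σy)²/n = 5615.79 − 4446.162 = 1169.628
R² = Sxy²/(Sxx·Syy) = (-144.1)²/(20·1169.628) = 0.887667

0.8877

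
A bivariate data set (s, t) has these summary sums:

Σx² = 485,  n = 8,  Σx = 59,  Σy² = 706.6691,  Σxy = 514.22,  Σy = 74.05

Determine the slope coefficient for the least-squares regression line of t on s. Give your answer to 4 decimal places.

Sxx = Σx² − (Σx)²/n = 485 − 435.125 = 49.875
Sxy = Σxy − (Σx)(Σy)/n = 514.22 − 546.11875 = -31.89875
b = Sxy/Sxx = -31.89875/49.875 = -0.639574

-0.6396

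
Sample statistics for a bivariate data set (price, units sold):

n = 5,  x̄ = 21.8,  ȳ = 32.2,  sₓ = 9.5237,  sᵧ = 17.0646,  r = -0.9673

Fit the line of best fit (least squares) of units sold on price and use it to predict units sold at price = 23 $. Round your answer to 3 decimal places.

30.120

b = r · sᵧ/sₓ = -0.9673 · 17.0646/9.5237 = -1.733212
a = ȳ − b·x̄ = 32.2 − (-1.733212)·21.8 = 69.984013
ŷ(23) = a + b·23 = 69.984013 + (-1.733212)·23 = 30.120146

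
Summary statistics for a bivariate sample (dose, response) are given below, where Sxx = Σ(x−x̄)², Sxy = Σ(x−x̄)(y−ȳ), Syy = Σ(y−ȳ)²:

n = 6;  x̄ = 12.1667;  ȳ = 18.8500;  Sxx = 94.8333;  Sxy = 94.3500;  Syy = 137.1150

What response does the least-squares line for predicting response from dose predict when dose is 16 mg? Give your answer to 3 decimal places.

b = Sxy/Sxx = 94.35/94.8333 = 0.994904
a = ȳ − b·x̄ = 18.85 − 0.994904·12.1667 = 6.745305
ŷ(16) = a + b·16 = 6.745305 + 0.994904·16 = 22.663764

22.664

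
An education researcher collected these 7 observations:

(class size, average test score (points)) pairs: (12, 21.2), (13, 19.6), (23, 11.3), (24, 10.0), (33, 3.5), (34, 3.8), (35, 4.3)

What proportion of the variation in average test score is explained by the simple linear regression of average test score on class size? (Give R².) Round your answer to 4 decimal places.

0.9832

n = 7, Σx = 174, Σy = 73.7, Σxy = 1404.3, Σx² = 4888, Σy² = 1106.47
Sxx = Σx² − (Σx)²/n = 4888 − 4325.142857 = 562.857143
Sxy = Σxy − (Σx)(Σy)/n = 1404.3 − 1831.971429 = -427.671429
Syy = Σy² − (Σy)²/n = 1106.47 − 775.955714 = 330.514286
R² = Sxy²/(Sxx·Syy) = (-427.671429)²/(562.857143·330.514286) = 0.983178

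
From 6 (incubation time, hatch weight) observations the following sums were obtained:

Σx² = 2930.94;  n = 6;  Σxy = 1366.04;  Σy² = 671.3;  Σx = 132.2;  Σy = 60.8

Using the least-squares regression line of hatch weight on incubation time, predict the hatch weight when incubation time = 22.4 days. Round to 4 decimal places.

10.6674

Sxx = Σx² − (Σx)²/n = 2930.94 − 2912.806667 = 18.133333
Sxy = Σxy − (Σx)(Σy)/n = 1366.04 − 1339.626667 = 26.413333
b = Sxy/Sxx = 26.413333/18.133333 = 1.456618
a = ȳ − b·x̄ = 10.133333 − 1.456618·22.033333 = -21.960809
ŷ(22.4) = a + b·22.4 = -21.960809 + 1.456618·22.4 = 10.667426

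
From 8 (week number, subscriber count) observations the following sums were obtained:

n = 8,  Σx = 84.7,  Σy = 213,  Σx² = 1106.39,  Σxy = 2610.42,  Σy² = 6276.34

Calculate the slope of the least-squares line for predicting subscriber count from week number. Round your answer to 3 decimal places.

1.695

Sxx = Σx² − (Σx)²/n = 1106.39 − 896.76125 = 209.62875
Sxy = Σxy − (Σx)(Σy)/n = 2610.42 − 2255.1375 = 355.2825
b = Sxy/Sxx = 355.2825/209.62875 = 1.694818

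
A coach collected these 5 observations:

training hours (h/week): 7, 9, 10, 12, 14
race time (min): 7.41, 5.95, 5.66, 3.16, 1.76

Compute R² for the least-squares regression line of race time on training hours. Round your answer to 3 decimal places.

0.980

n = 5, Σx = 52, Σy = 23.94, Σxy = 224.58, Σx² = 570, Σy² = 135.4294
Sxx = Σx² − (Σx)²/n = 570 − 540.8 = 29.2
Sxy = Σxy − (Σx)(Σy)/n = 224.58 − 248.976 = -24.396
Syy = Σy² − (Σy)²/n = 135.4294 − 114.62472 = 20.80468
R² = Sxy²/(Sxx·Syy) = (-24.396)²/(29.2·20.80468) = 0.979701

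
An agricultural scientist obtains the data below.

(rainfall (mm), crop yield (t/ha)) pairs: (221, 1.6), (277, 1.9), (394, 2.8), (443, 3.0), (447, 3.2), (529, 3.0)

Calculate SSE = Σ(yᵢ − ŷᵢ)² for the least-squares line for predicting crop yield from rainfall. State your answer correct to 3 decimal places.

n = 6, Σx = 2311, Σy = 15.5, Σxy = 6329.5, Σx² = 956705, Σy² = 42.25
Sxx = Σx² − (Σx)²/n = 956705 − 890120.166667 = 66584.833333
Sxy = Σxy − (Σx)(Σy)/n = 6329.5 − 5970.083333 = 359.416667
Syy = Σy² − (Σy)²/n = 42.25 − 40.041667 = 2.208333
b = Sxy/Sxx = 359.416667/66584.833333 = 0.005398
SSE = Syy − b·Sxy = 2.208333 − 0.005398·359.416667 = 0.268247

0.268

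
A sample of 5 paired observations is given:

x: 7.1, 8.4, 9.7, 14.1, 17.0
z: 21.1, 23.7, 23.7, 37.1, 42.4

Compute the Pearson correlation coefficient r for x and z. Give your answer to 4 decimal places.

n = 5, Σx = 56.3, Σy = 148, Σxy = 1822.69, Σx² = 702.87, Σy² = 4742.76
Sxx = Σx² − (Σx)²/n = 702.87 − 633.938 = 68.932
Sxy = Σxy − (Σx)(Σy)/n = 1822.69 − 1666.48 = 156.21
Syy = Σy² − (Σy)²/n = 4742.76 − 4380.8 = 361.96
r = Sxy/√(Sxx·Syy) = 156.21/√(24950.62672) = 156.21/157.957674 = 0.988936

0.9889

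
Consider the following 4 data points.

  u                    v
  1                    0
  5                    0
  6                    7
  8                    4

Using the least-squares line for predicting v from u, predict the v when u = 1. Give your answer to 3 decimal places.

n = 4, Σx = 20, Σy = 11, Σxy = 74, Σx² = 126
Sxx = Σx² − (Σx)²/n = 126 − 100 = 26
Sxy = Σxy − (Σx)(Σy)/n = 74 − 55 = 19
b = Sxy/Sxx = 19/26 = 0.730769
a = ȳ − b·x̄ = 2.75 − 0.730769·5 = -0.903846
ŷ(1) = a + b·1 = -0.903846 + 0.730769·1 = -0.173077

-0.173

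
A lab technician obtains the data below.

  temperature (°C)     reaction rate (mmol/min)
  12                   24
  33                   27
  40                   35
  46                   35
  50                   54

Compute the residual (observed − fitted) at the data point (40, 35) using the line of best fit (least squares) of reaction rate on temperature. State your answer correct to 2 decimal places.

-2.35

n = 5, Σx = 181, Σy = 175, Σxy = 6889, Σx² = 7449
Sxx = Σx² − (Σx)²/n = 7449 − 6552.2 = 896.8
Sxy = Σxy − (Σx)(Σy)/n = 6889 − 6335 = 554
b = Sxy/Sxx = 554/896.8 = 0.617752
a = ȳ − b·x̄ = 35 − 0.617752·36.2 = 12.637377
ŷ(40) = 12.637377 + 0.617752·40 = 37.347458
residual = y − ŷ = 35 − 37.347458 = -2.347458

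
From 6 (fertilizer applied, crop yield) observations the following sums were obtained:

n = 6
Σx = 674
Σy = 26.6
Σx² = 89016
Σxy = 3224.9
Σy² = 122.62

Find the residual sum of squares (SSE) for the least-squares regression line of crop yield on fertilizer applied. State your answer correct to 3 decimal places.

0.477

Sxx = Σx² − (Σx)²/n = 89016 − 75712.666667 = 13303.333333
Sxy = Σxy − (Σx)(Σy)/n = 3224.9 − 2988.066667 = 236.833333
Syy = Σy² − (Σy)²/n = 122.62 − 117.926667 = 4.693333
b = Sxy/Sxx = 236.833333/13303.333333 = 0.017803
SSE = Syy − b·Sxy = 4.693333 − 0.017803·236.833333 = 0.477095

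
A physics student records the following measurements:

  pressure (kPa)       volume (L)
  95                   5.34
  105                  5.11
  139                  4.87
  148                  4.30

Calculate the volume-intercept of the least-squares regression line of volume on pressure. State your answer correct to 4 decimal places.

6.8426

n = 4, Σx = 487, Σy = 19.62, Σxy = 2357.18, Σx² = 61275
Sxx = Σx² − (Σx)²/n = 61275 − 59292.25 = 1982.75
Sxy = Σxy − (Σx)(Σy)/n = 2357.18 − 2388.735 = -31.555
b = Sxy/Sxx = -31.555/1982.75 = -0.015915
a = ȳ − b·x̄ = 4.905 − (-0.015915)·121.75 = 6.842623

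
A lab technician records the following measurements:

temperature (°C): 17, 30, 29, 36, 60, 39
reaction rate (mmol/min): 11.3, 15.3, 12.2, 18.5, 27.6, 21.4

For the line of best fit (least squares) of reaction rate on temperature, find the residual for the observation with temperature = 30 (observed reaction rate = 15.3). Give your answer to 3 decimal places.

n = 6, Σx = 211, Σy = 106.3, Σxy = 4161.5, Σx² = 8447
Sxx = Σx² − (Σx)²/n = 8447 − 7420.166667 = 1026.833333
Sxy = Σxy − (Σx)(Σy)/n = 4161.5 − 3738.216667 = 423.283333
b = Sxy/Sxx = 423.283333/1026.833333 = 0.412222
a = ȳ − b·x̄ = 17.716667 − 0.412222·35.166667 = 3.220192
ŷ(30) = 3.220192 + 0.412222·30 = 15.586853
residual = y − ŷ = 15.3 − 15.586853 = -0.286853

-0.287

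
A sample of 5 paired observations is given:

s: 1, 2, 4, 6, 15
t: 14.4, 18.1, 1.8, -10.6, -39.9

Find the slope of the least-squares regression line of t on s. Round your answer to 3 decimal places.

n = 5, Σx = 28, Σy = -16.2, Σxy = -604.3, Σx² = 282
Sxx = Σx² − (Σx)²/n = 282 − 156.8 = 125.2
Sxy = Σxy − (Σx)(Σy)/n = -604.3 − (-90.72) = -513.58
b = Sxy/Sxx = -513.58/125.2 = -4.102077

-4.102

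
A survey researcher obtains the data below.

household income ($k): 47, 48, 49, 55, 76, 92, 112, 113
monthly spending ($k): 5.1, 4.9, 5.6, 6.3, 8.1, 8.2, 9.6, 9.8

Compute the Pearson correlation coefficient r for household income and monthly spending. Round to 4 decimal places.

n = 8, Σx = 592, Σy = 57.6, Σxy = 4648.4, Σx² = 49492, Σy² = 442.12
Sxx = Σx² − (Σx)²/n = 49492 − 43808 = 5684
Sxy = Σxy − (Σx)(Σy)/n = 4648.4 − 4262.4 = 386
Syy = Σy² − (Σy)²/n = 442.12 − 414.72 = 27.4
r = Sxy/√(Sxx·Syy) = 386/√(155741.6) = 386/394.641103 = 0.978104

0.9781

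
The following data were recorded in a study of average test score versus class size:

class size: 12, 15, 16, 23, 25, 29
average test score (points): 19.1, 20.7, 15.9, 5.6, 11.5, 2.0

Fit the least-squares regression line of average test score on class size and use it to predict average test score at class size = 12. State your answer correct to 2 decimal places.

n = 6, Σx = 120, Σy = 74.8, Σxy = 1268.4, Σx² = 2620
Sxx = Σx² − (Σx)²/n = 2620 − 2400 = 220
Sxy = Σxy − (Σx)(Σy)/n = 1268.4 − 1496 = -227.6
b = Sxy/Sxx = -227.6/220 = -1.034545
a = ȳ − b·x̄ = 12.466667 − (-1.034545)·20 = 33.157576
ŷ(12) = a + b·12 = 33.157576 + (-1.034545)·12 = 20.743030

20.74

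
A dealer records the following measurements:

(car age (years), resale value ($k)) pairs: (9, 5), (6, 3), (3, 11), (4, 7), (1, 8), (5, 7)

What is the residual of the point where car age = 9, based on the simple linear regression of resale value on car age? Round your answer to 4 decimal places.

0.9911

n = 6, Σx = 28, Σy = 41, Σxy = 167, Σx² = 168
Sxx = Σx² − (Σx)²/n = 168 − 130.666667 = 37.333333
Sxy = Σxy − (Σx)(Σy)/n = 167 − 191.333333 = -24.333333
b = Sxy/Sxx = -24.333333/37.333333 = -0.651786
a = ȳ − b·x̄ = 6.833333 − (-0.651786)·4.666667 = 9.875
ŷ(9) = 9.875 + (-0.651786)·9 = 4.008929
residual = y − ŷ = 5 − 4.008929 = 0.991071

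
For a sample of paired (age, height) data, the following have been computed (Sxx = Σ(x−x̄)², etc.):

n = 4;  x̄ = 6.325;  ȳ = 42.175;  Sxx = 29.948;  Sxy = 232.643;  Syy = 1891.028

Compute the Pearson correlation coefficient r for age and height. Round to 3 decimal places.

r = Sxy/√(Sxx·Syy) = 232.643/√(56632.506544) = 232.643/237.975853 = 0.977591

0.978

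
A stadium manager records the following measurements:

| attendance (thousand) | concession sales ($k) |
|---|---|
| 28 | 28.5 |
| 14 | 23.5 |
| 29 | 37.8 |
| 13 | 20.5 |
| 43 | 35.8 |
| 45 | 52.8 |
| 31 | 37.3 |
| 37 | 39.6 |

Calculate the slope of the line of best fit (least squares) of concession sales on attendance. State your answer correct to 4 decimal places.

n = 8, Σx = 240, Σy = 275.8, Σxy = 9026.6, Σx² = 8194
Sxx = Σx² − (Σx)²/n = 8194 − 7200 = 994
Sxy = Σxy − (Σx)(Σy)/n = 9026.6 − 8274 = 752.6
b = Sxy/Sxx = 752.6/994 = 0.757143

0.7571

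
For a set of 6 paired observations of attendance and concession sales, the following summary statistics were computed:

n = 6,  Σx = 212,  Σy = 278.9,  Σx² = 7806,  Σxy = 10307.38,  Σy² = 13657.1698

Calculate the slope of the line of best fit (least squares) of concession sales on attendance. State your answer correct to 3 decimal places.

Sxx = Σx² − (Σx)²/n = 7806 − 7490.666667 = 315.333333
Sxy = Σxy − (Σx)(Σy)/n = 10307.38 − 9854.466667 = 452.913333
b = Sxy/Sxx = 452.913333/315.333333 = 1.436300

1.436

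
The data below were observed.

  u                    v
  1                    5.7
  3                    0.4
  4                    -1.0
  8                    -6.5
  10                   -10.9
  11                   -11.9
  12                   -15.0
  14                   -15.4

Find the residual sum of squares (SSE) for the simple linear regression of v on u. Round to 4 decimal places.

n = 8, Σx = 63, Σy = -54.6, Σxy = -684.6, Σx² = 651, Σy² = 798.48
Sxx = Σx² − (Σx)²/n = 651 − 496.125 = 154.875
Sxy = Σxy − (Σx)(Σy)/n = -684.6 − (-429.975) = -254.625
Syy = Σy² − (Σy)²/n = 798.48 − 372.645 = 425.835
b = Sxy/Sxx = -254.625/154.875 = -1.644068
SSE = Syy − b·Sxy = 425.835 − (-1.644068)·(-254.625) = 7.214237

7.2142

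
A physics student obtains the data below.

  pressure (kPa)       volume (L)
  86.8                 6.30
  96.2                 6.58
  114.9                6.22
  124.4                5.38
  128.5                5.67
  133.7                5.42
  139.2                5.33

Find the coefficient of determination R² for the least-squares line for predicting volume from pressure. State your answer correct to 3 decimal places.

0.794

n = 7, Σx = 823.7, Σy = 40.9, Σxy = 4758.971, Σx² = 99230.63, Σy² = 240.5534
Sxx = Σx² − (Σx)²/n = 99230.63 − 96925.955714 = 2304.674286
Sxy = Σxy − (Σx)(Σy)/n = 4758.971 − 4812.761429 = -53.790429
Syy = Σy² − (Σy)²/n = 240.5534 − 238.972857 = 1.580543
R² = Sxy²/(Sxx·Syy) = (-53.790429)²/(2304.674286·1.580543) = 0.794318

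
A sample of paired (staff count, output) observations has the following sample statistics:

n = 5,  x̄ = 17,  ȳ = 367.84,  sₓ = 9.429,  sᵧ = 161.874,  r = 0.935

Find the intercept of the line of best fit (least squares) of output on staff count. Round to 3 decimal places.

b = r · sᵧ/sₓ = 0.935 · 161.874/9.429 = 16.051775
a = ȳ − b·x̄ = 367.84 − 16.051775·17 = 94.959819

94.960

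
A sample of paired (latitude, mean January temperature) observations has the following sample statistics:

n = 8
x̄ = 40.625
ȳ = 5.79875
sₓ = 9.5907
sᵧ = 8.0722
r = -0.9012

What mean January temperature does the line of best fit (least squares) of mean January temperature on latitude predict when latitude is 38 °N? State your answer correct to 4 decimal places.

b = r · sᵧ/sₓ = -0.9012 · 8.0722/9.5907 = -0.758513
a = ȳ − b·x̄ = 5.79875 − (-0.758513)·40.625 = 36.613324
ŷ(38) = a + b·38 = 36.613324 + (-0.758513)·38 = 7.789846

7.7898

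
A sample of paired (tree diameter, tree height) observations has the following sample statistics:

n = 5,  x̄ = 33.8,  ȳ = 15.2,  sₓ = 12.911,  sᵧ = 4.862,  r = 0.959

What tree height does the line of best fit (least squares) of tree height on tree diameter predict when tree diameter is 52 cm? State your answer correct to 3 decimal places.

21.773

b = r · sᵧ/sₓ = 0.959 · 4.862/12.911 = 0.361138
a = ȳ − b·x̄ = 15.2 − 0.361138·33.8 = 2.993522
ŷ(52) = a + b·52 = 2.993522 + 0.361138·52 = 21.772719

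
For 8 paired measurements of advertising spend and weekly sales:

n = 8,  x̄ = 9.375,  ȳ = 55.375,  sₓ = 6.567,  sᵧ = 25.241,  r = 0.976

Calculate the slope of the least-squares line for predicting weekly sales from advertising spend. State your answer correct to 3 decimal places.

b = r · sᵧ/sₓ = 0.976 · 25.241/6.567 = 3.751365

3.751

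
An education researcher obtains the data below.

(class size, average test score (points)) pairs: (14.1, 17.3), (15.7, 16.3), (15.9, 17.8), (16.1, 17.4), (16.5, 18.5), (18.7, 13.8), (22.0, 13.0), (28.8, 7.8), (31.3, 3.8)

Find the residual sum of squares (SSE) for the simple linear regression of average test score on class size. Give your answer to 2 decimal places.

n = 9, Σx = 179.1, Σy = 125.7, Σxy = 2255.89, Σx² = 3872.39, Σy² = 1961.55
Sxx = Σx² − (Σx)²/n = 3872.39 − 3564.09 = 308.3
Sxy = Σxy − (Σx)(Σy)/n = 2255.89 − 2501.43 = -245.54
Syy = Σy² − (Σy)²/n = 1961.55 − 1755.61 = 205.94
b = Sxy/Sxx = -245.54/308.3 = -0.796432
SSE = Syy − b·Sxy = 205.94 − (-0.796432)·(-245.54) = 10.384075

10.38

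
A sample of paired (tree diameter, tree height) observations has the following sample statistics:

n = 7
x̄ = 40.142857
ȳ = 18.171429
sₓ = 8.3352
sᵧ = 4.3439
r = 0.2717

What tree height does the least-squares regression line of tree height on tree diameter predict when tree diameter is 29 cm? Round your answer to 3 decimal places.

b = r · sᵧ/sₓ = 0.2717 · 4.3439/8.3352 = 0.141597
a = ȳ − b·x̄ = 18.171429 − 0.141597·40.142857 = 12.487329
ŷ(29) = a + b·29 = 12.487329 + 0.141597·29 = 16.593636

16.594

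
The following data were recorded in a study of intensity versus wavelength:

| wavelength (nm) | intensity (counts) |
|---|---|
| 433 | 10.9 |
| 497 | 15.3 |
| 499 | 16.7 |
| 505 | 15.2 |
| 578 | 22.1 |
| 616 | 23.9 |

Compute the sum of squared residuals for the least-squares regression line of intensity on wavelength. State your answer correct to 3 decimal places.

2.459

n = 6, Σx = 3128, Σy = 104.1, Σxy = 55829.3, Σx² = 1652064, Σy² = 1922.45
Sxx = Σx² − (Σx)²/n = 1652064 − 1630730.666667 = 21333.333333
Sxy = Σxy − (Σx)(Σy)/n = 55829.3 − 54270.8 = 1558.5
Syy = Σy² − (Σy)²/n = 1922.45 − 1806.135 = 116.315
b = Sxy/Sxx = 1558.5/21333.333333 = 0.073055
SSE = Syy − b·Sxy = 116.315 − 0.073055·1558.5 = 2.459270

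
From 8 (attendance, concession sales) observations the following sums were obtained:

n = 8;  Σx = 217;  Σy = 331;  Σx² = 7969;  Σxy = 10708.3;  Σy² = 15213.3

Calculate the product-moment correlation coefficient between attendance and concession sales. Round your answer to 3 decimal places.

Sxx = Σx² − (Σx)²/n = 7969 − 5886.125 = 2082.875
Sxy = Σxy − (Σx)(Σy)/n = 10708.3 − 8978.375 = 1729.925
Syy = Σy² − (Σy)²/n = 15213.3 − 13695.125 = 1518.175
r = Sxy/√(Sxx·Syy) = 1729.925/√(3162168.753125) = 1729.925/1778.248788 = 0.972825

0.973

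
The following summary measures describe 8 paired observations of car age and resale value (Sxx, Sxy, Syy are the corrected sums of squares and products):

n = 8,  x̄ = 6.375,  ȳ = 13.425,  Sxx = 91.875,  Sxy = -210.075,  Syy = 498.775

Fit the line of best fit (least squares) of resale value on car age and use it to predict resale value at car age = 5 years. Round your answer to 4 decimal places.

16.5690

b = Sxy/Sxx = -210.075/91.875 = -2.286531
a = ȳ − b·x̄ = 13.425 − (-2.286531)·6.375 = 28.001633
ŷ(5) = a + b·5 = 28.001633 + (-2.286531)·5 = 16.568980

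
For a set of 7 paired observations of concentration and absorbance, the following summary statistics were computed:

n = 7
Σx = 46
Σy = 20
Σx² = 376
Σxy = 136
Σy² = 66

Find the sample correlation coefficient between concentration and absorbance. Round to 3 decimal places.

Sxx = Σx² − (Σx)²/n = 376 − 302.285714 = 73.714286
Sxy = Σxy − (Σx)(Σy)/n = 136 − 131.428571 = 4.571429
Syy = Σy² − (Σy)²/n = 66 − 57.142857 = 8.857143
r = Sxy/√(Sxx·Syy) = 4.571429/√(652.897959) = 4.571429/25.551868 = 0.178908

0.179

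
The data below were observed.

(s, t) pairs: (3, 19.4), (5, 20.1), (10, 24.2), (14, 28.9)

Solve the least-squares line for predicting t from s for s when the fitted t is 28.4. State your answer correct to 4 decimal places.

14.0233

n = 4, Σx = 32, Σy = 92.6, Σxy = 805.3, Σx² = 330
Sxx = Σx² − (Σx)²/n = 330 − 256 = 74
Sxy = Σxy − (Σx)(Σy)/n = 805.3 − 740.8 = 64.5
b = Sxy/Sxx = 64.5/74 = 0.871622
a = ȳ − b·x̄ = 23.15 − 0.871622·8 = 16.177027
Set a + b·x = 28.4: x = (28.4 − 16.177027) / 0.871622 = 14.023256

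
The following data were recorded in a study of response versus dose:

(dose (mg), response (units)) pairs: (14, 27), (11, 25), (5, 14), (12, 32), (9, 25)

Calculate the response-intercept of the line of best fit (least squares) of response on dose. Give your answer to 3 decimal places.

7.731

n = 5, Σx = 51, Σy = 123, Σxy = 1332, Σx² = 567
Sxx = Σx² − (Σx)²/n = 567 − 520.2 = 46.8
Sxy = Σxy − (Σx)(Σy)/n = 1332 − 1254.6 = 77.4
b = Sxy/Sxx = 77.4/46.8 = 1.653846
a = ȳ − b·x̄ = 24.6 − 1.653846·10.2 = 7.730769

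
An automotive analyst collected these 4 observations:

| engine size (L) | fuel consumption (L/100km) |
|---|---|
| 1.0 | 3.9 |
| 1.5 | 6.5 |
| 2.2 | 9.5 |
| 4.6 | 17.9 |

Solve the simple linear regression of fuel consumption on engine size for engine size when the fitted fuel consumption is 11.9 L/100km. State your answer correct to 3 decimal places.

2.969

n = 4, Σx = 9.3, Σy = 37.8, Σxy = 116.89, Σx² = 29.25
Sxx = Σx² − (Σx)²/n = 29.25 − 21.6225 = 7.6275
Sxy = Σxy − (Σx)(Σy)/n = 116.89 − 87.885 = 29.005
b = Sxy/Sxx = 29.005/7.6275 = 3.802688
a = ȳ − b·x̄ = 9.45 − 3.802688·2.325 = 0.608751
Set a + b·x = 11.9: x = (11.9 − 0.608751) / 3.802688 = 2.969281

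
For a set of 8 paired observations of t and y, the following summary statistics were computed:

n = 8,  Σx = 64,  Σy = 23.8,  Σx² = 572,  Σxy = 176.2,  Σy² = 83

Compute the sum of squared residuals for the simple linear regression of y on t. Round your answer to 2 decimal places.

8.83

Sxx = Σx² − (Σx)²/n = 572 − 512 = 60
Sxy = Σxy − (Σx)(Σy)/n = 176.2 − 190.4 = -14.2
Syy = Σy² − (Σy)²/n = 83 − 70.805 = 12.195
b = Sxy/Sxx = -14.2/60 = -0.236667
SSE = Syy − b·Sxy = 12.195 − (-0.236667)·(-14.2) = 8.834333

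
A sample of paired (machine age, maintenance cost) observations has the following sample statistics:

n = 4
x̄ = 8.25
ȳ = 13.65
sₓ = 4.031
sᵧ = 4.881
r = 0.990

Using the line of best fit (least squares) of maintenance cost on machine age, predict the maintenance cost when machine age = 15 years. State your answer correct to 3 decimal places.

b = r · sᵧ/sₓ = 0.99 · 4.881/4.031 = 1.198757
a = ȳ − b·x̄ = 13.65 − 1.198757·8.25 = 3.760254
ŷ(15) = a + b·15 = 3.760254 + 1.198757·15 = 21.741611

21.742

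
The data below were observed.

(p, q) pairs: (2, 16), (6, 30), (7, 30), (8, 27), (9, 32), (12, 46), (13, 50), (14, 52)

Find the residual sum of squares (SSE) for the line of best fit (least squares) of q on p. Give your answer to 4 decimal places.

n = 8, Σx = 71, Σy = 283, Σxy = 2856, Σx² = 743, Σy² = 11129
Sxx = Σx² − (Σx)²/n = 743 − 630.125 = 112.875
Sxy = Σxy − (Σx)(Σy)/n = 2856 − 2511.625 = 344.375
Syy = Σy² − (Σy)²/n = 11129 − 10011.125 = 1117.875
b = Sxy/Sxx = 344.375/112.875 = 3.050941
SSE = Syy − b·Sxy = 1117.875 − 3.050941·344.375 = 67.207087

67.2071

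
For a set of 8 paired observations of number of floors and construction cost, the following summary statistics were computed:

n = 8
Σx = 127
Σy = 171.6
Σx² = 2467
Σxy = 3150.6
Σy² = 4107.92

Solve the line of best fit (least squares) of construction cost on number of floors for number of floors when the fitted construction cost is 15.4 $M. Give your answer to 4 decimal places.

Sxx = Σx² − (Σx)²/n = 2467 − 2016.125 = 450.875
Sxy = Σxy − (Σx)(Σy)/n = 3150.6 − 2724.15 = 426.45
b = Sxy/Sxx = 426.45/450.875 = 0.945828
a = ȳ − b·x̄ = 21.45 − 0.945828·15.875 = 6.434988
Set a + b·x = 15.4: x = (15.4 − 6.434988) / 0.945828 = 9.478485

9.4785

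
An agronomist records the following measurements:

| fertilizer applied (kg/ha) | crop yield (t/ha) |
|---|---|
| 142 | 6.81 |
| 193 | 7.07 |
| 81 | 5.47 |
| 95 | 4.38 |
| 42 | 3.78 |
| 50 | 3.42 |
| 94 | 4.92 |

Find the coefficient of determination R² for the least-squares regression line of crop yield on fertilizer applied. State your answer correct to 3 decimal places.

n = 7, Σx = 697, Σy = 35.85, Σxy = 3982.94, Σx² = 86099, Σy² = 195.6575
Sxx = Σx² − (Σx)²/n = 86099 − 69401.285714 = 16697.714286
Sxy = Σxy − (Σx)(Σy)/n = 3982.94 − 3569.635714 = 413.304286
Syy = Σy² − (Σy)²/n = 195.6575 − 183.603214 = 12.054286
R² = Sxy²/(Sxx·Syy) = (413.304286)²/(16697.714286·12.054286) = 0.848675

0.849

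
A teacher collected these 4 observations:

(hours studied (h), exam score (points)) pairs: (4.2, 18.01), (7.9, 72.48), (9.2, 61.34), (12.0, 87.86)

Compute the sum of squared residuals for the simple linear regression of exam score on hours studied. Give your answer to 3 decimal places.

355.016

n = 4, Σx = 33.3, Σy = 239.69, Σxy = 2266.882, Σx² = 308.69, Σy² = 17059.6857
Sxx = Σx² − (Σx)²/n = 308.69 − 277.2225 = 31.4675
Sxy = Σxy − (Σx)(Σy)/n = 2266.882 − 1995.41925 = 271.46275
Syy = Σy² − (Σy)²/n = 17059.6857 − 14362.824025 = 2696.861675
b = Sxy/Sxx = 271.46275/31.4675 = 8.626766
SSE = Syy − b·Sxy = 2696.861675 − 8.626766·271.46275 = 355.016132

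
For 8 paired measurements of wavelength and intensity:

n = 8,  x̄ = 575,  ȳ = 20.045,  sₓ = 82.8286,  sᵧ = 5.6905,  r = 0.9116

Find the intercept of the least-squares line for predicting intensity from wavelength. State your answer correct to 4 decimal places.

-15.9666

b = r · sᵧ/sₓ = 0.9116 · 5.6905/82.8286 = 0.062629
a = ȳ − b·x̄ = 20.045 − 0.062629·575 = -15.966588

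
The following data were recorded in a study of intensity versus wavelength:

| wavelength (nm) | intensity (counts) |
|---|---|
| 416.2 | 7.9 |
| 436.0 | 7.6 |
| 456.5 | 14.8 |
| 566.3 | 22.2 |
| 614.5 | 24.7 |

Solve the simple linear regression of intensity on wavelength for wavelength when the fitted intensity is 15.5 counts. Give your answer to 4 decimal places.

n = 5, Σx = 2489.5, Σy = 77.2, Σxy = 41107.79, Σx² = 1270016.63
Sxx = Σx² − (Σx)²/n = 1270016.63 − 1239522.05 = 30494.58
Sxy = Σxy − (Σx)(Σy)/n = 41107.79 − 38437.88 = 2669.91
b = Sxy/Sxx = 2669.91/30494.58 = 0.087554
a = ȳ − b·x̄ = 15.44 − 0.087554·497.9 = -28.152933
Set a + b·x = 15.5: x = (15.5 − (-28.152933)) / 0.087554 = 498.585295

498.5853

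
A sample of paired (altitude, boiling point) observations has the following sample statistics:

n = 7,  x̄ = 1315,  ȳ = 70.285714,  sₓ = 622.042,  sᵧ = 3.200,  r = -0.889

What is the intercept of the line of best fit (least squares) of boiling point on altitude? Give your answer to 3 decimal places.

b = r · sᵧ/sₓ = -0.889 · 3.2/622.042 = -0.004573
a = ȳ − b·x̄ = 70.285714 − (-0.004573)·1315 = 76.299636

76.300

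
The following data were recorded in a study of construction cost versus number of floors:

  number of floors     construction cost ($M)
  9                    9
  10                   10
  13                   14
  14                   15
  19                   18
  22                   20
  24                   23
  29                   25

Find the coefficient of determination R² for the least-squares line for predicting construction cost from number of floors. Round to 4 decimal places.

n = 8, Σx = 140, Σy = 134, Σxy = 2632, Σx² = 2808, Σy² = 2480
Sxx = Σx² − (Σx)²/n = 2808 − 2450 = 358
Sxy = Σxy − (Σx)(Σy)/n = 2632 − 2345 = 287
Syy = Σy² − (Σy)²/n = 2480 − 2244.5 = 235.5
R² = Sxy²/(Sxx·Syy) = (287)²/(358·235.5) = 0.976989

0.9770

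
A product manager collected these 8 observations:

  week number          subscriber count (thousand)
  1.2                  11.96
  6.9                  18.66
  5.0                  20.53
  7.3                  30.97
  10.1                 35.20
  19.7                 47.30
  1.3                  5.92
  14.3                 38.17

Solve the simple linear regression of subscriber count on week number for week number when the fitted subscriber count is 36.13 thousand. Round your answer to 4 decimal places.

n = 8, Σx = 65.8, Σy = 208.71, Σxy = 2312.694, Σx² = 823.62
Sxx = Σx² − (Σx)²/n = 823.62 − 541.205 = 282.415
Sxy = Σxy − (Σx)(Σy)/n = 2312.694 − 1716.63975 = 596.05425
b = Sxy/Sxx = 596.05425/282.415 = 2.110562
a = ȳ − b·x̄ = 26.08875 − 2.110562·8.225 = 8.729381
Set a + b·x = 36.13: x = (36.13 − 8.729381) / 2.110562 = 12.982620

12.9826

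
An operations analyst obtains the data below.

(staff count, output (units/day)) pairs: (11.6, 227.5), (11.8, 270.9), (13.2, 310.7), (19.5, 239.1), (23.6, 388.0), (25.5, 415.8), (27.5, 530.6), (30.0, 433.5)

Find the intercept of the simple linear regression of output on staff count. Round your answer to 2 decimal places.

n = 8, Σx = 162.7, Σy = 2816.1, Σxy = 61955.51, Σx² = 3691.75
Sxx = Σx² − (Σx)²/n = 3691.75 − 3308.91125 = 382.83875
Sxy = Σxy − (Σx)(Σy)/n = 61955.51 − 57272.43375 = 4683.07625
b = Sxy/Sxx = 4683.07625/382.83875 = 12.232503
a = ȳ − b·x̄ = 352.0125 − 12.232503·20.3375 = 103.233965

103.23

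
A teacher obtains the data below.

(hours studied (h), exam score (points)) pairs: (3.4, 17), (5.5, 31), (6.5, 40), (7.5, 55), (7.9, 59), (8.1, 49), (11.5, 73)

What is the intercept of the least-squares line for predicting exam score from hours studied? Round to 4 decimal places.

n = 7, Σx = 50.4, Σy = 324, Σxy = 2603.3, Σx² = 400.58
Sxx = Σx² − (Σx)²/n = 400.58 − 362.88 = 37.7
Sxy = Σxy − (Σx)(Σy)/n = 2603.3 − 2332.8 = 270.5
b = Sxy/Sxx = 270.5/37.7 = 7.175066
a = ȳ − b·x̄ = 46.285714 − 7.175066·7.2 = -5.374763

-5.3748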